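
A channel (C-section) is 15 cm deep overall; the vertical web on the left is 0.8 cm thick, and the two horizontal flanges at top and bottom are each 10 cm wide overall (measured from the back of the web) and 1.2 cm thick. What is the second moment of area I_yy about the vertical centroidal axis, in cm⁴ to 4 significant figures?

Split into non-overlapping primitives; take the origin at the lower-left of the bounding box.
Web: 0.8 × 15, A = 12 cm², x = 0.4 cm, Ī = 0.64 cm⁴.
Top flange (beyond web): 9.2 × 1.2, A = 11.04 cm², x = 5.4 cm, Ī = 77.8688 cm⁴.
Bottom flange (beyond web): 9.2 × 1.2, A = 11.04 cm², x = 5.4 cm, Ī = 77.8688 cm⁴.
Centroid: x̄ = ΣA·x / ΣA = 3.63944 cm.
Transfer each piece to the vertical centroidal axis using Ī + A·d² with d = x − 3.63944:
  web: d = -3.23944 cm → contributes +126.567 cm⁴
  top flange (beyond web): d = 1.76056 cm → contributes +112.088 cm⁴
  bottom flange (beyond web): d = 1.76056 cm → contributes +112.088 cm⁴
Total I = 350.744 cm⁴.

I_yy ≈ 350.7 cm⁴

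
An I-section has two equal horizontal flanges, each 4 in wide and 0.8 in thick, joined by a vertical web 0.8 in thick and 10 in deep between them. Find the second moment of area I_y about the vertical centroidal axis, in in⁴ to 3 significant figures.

I_y ≈ 8.96 in⁴

Decompose the section into non-overlapping parts with the origin at the bottom-left of its bounding rectangle.
Bottom flange: 4 × 0.8, A = 3.2 in², x = 2 in, Ī = 4.2667 in⁴.
Web: 0.8 × 10, A = 8 in², x = 2 in, Ī = 0.42667 in⁴.
Top flange: 4 × 0.8, A = 3.2 in², x = 2 in, Ī = 4.2667 in⁴.
By symmetry the centroid is at mid-width, x̄ = 2 in.
All pieces are centred on the vertical centroidal axis, so I = ΣĪ = 8.96 in⁴.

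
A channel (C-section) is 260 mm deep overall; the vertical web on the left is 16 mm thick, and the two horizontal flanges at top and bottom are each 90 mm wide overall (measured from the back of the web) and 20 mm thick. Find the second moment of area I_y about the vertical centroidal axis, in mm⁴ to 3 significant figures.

I_y ≈ 4.94 × 10⁶ mm⁴

Treat the section as a set of non-overlapping primitives; coordinates are from the bounding-box lower-left.
Web: 16 × 260, A = 4 160 mm², x = 8 mm, Ī = 88 747 mm⁴.
Top flange (beyond web): 74 × 20, A = 1 480 mm², x = 53 mm, Ī = 675 373 mm⁴.
Bottom flange (beyond web): 74 × 20, A = 1 480 mm², x = 53 mm, Ī = 675 373 mm⁴.
Centroid: x̄ = ΣA·x / ΣA = 26.708 mm.
Transfer each piece to the vertical centroidal axis using Ī + A·d² with d = x − 26.708:
  web: d = -18.708 mm → contributes +1 544 681 mm⁴
  top flange (beyond web): d = 26.292 mm → contributes +1 698 462 mm⁴
  bottom flange (beyond web): d = 26.292 mm → contributes +1 698 462 mm⁴
Total I = 4 941 606 mm⁴.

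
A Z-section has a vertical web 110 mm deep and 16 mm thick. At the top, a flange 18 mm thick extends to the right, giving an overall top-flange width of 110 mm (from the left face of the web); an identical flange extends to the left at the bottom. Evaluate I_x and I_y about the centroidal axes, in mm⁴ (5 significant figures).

I_x ≈ 9.0266 × 10⁶ mm⁴, I_y ≈ 1.2766 × 10⁷ mm⁴

Break the section into simple shapes (no overlaps), measuring from the bottom-left corner of the bounding box.
Web: 16 × 110, A = 1 760 mm², y = 55 mm, Ī = 1 774 667 mm⁴.
Top flange (beyond web): 94 × 18, A = 1 692 mm², y = 101 mm, Ī = 45 684 mm⁴.
Bottom flange (beyond web): 94 × 18, A = 1 692 mm², y = 9 mm, Ī = 45 684 mm⁴.
Centroid: ȳ = ΣA·y / ΣA = 55 mm.
Transfer each piece to the centroidal x-axis using Ī + A·d² with d = y − 55:
  web: d = 0 mm → contributes +1 774 667 mm⁴
  top flange (beyond web): d = 46 mm → contributes +3 625 956 mm⁴
  bottom flange (beyond web): d = -46 mm → contributes +3 625 956 mm⁴
Total I = 9 026 579 mm⁴.
For the y-axis: x̄ = 102 mm.
Repeating about the centroidal y-axis gives I_y = 12 765 899 mm⁴.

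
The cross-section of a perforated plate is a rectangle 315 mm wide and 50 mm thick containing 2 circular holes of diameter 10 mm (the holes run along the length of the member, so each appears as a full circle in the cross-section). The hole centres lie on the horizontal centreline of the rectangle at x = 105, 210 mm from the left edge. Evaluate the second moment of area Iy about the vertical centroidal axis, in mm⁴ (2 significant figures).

Iy ≈ 1.3 × 10⁸ mm⁴

Split into non-overlapping primitives; take the origin at the lower-left of the bounding box.
Plate: 315 × 50, A = 15 750 mm², x = 157.5 mm, Ī = 130 232 813 mm⁴.
Hole 1 (subtracted): ⌀10, A = 78.54 mm², x = 105 mm, Ī = 490.9 mm⁴.
Hole 2 (subtracted): ⌀10, A = 78.54 mm², x = 210 mm, Ī = 490.9 mm⁴.
By symmetry the centroid is at mid-width, x̄ = 157.5 mm.
Transfer each piece to the vertical centroidal axis using Ī + A·d² with d = x − 157.5:
  plate: d = 0 mm → contributes +130 232 813 mm⁴
  hole 1: d = -52.5 mm → contributes −216 966 mm⁴
  hole 2: d = 52.5 mm → contributes −216 966 mm⁴
Total I = 129 798 880 mm⁴.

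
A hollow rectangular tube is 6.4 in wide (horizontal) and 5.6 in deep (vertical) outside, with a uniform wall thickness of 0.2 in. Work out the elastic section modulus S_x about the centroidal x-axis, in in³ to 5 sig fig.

Decompose the section into non-overlapping parts with the origin at the bottom-left of its bounding rectangle.
Outer rectangle: 6.4 × 5.6, A = 35.84 in², y = 2.8 in, Ī = 93.66187 in⁴.
Inner void (subtracted): 6 × 5.2, A = 31.2 in², y = 2.8 in, Ī = 70.304 in⁴.
By symmetry the centroid is at mid-height, ȳ = 2.8 in.
All pieces are centred on the centroidal x-axis, so I = ΣĪ (holes subtracted) = 23.35787 in⁴.
Extreme fibre distance c = 2.8 in; S = I/c = 8.342095 in³.

S_x ≈ 8.3421 in³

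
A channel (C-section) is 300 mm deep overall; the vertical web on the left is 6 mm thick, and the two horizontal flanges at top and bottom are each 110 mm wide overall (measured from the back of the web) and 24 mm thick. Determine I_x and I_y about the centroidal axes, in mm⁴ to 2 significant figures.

I_x ≈ 1.1 × 10⁸ mm⁴, I_y ≈ 8.5 × 10⁶ mm⁴

Break the section into simple shapes (no overlaps), measuring from the bottom-left corner of the bounding box.
Web: 6 × 300, A = 1 800 mm², y = 150 mm, Ī = 13 500 000 mm⁴.
Top flange (beyond web): 104 × 24, A = 2 496 mm², y = 288 mm, Ī = 119 808 mm⁴.
Bottom flange (beyond web): 104 × 24, A = 2 496 mm², y = 12 mm, Ī = 119 808 mm⁴.
By symmetry the centroid is at mid-height, ȳ = 150 mm.
Transfer each piece to the centroidal x-axis using Ī + A·d² with d = y − 150:
  web: d = 0 mm → contributes +13 500 000 mm⁴
  top flange (beyond web): d = 138 mm → contributes +47 653 632 mm⁴
  bottom flange (beyond web): d = -138 mm → contributes +47 653 632 mm⁴
Total I = 108 807 264 mm⁴.
For the y-axis: x̄ = 43.42 mm.
Repeating about the centroidal y-axis gives I_y = 8 506 835 mm⁴.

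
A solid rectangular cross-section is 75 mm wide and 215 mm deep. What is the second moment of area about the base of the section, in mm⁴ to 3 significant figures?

The section: 75 × 215, A = 16 125 mm², y = 107.5 mm, Ī = 62 114 844 mm⁴.
Transfer it to a horizontal axis along the bottom face using Ī + A·d² with d = y − 0:
  the section: d = 107.5 mm → contributes +248 459 375 mm⁴
Total I = 248 459 375 mm⁴.

I_base ≈ 2.48 × 10⁸ mm⁴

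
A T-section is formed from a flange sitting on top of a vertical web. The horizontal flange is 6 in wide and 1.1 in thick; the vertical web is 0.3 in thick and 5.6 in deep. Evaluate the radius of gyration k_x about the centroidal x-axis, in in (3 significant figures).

k_x ≈ 1.56 in

Decompose the section into non-overlapping parts with the origin at the bottom-left of its bounding rectangle.
Flange: 6 × 1.1, A = 6.6 in², y = 6.15 in, Ī = 0.6655 in⁴.
Web: 0.3 × 5.6, A = 1.68 in², y = 2.8 in, Ī = 4.3904 in⁴.
Centroid: ȳ = ΣA·y / ΣA = 5.4703 in.
Transfer each piece to the centroidal x-axis using Ī + A·d² with d = y − 5.4703:
  flange: d = 0.67971 in → contributes +3.7147 in⁴
  web: d = -2.6703 in → contributes +16.37 in⁴
Total I = 20.084 in⁴.
Radius of gyration: k = √(I/A) = √(20.084 / 8.28) = 1.5574 in.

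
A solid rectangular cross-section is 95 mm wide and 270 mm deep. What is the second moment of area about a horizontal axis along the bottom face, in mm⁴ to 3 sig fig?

I_base ≈ 6.23 × 10⁸ mm⁴

The section: 95 × 270, A = 25 650 mm², y = 135 mm, Ī = 155 823 750 mm⁴.
Transfer it to a horizontal axis along the bottom face using Ī + A·d² with d = y − 0:
  the section: d = 135 mm → contributes +623 295 000 mm⁴
Total I = 623 295 000 mm⁴.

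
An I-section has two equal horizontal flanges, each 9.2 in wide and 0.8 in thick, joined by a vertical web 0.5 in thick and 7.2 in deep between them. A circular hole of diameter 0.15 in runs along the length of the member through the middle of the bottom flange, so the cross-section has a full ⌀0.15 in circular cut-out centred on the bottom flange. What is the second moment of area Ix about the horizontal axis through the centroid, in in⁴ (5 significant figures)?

Break the section into simple shapes (no overlaps), measuring from the bottom-left corner of the bounding box.
Bottom flange: 9.2 × 0.8, A = 7.36 in², y = 0.4 in, Ī = 0.3925333 in⁴.
Web: 0.5 × 7.2, A = 3.6 in², y = 4.4 in, Ī = 15.552 in⁴.
Top flange: 9.2 × 0.8, A = 7.36 in², y = 8.4 in, Ī = 0.3925333 in⁴.
Hole (subtracted): ⌀0.15, A = 0.01767146 in², y = 0.4 in, Ī = 0.00002485049 in⁴.
Centroid: ȳ = ΣA·y / ΣA = 4.403862 in.
Transfer each piece to the horizontal axis through the centroid using Ī + A·d² with d = y − 4.403862:
  bottom flange: d = -4.003862 in → contributes +118.38 in⁴
  web: d = -0.003862122 in → contributes +15.55205 in⁴
  top flange: d = 3.996138 in → contributes +117.9252 in⁴
  hole: d = -4.003862 in → contributes −0.2833144 in⁴
Total I = 251.574 in⁴.

Ix ≈ 251.57 in⁴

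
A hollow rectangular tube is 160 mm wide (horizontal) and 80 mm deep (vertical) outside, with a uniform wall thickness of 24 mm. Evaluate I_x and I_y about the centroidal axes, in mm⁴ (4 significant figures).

Break the section into simple shapes (no overlaps), measuring from the bottom-left corner of the bounding box.
Outer rectangle: 160 × 80, A = 12 800 mm², y = 40 mm, Ī = 6 826 667 mm⁴.
Inner void (subtracted): 112 × 32, A = 3 584 mm², y = 40 mm, Ī = 305 835 mm⁴.
By symmetry the centroid is at mid-height, ȳ = 40 mm.
All pieces are centred on the centroidal x-axis, so I = ΣĪ (holes subtracted) = 6 520 832 mm⁴.
Repeating about the centroidal y-axis gives I_y = 23 560 192 mm⁴.

I_x ≈ 6.521 × 10⁶ mm⁴, I_y ≈ 2.356 × 10⁷ mm⁴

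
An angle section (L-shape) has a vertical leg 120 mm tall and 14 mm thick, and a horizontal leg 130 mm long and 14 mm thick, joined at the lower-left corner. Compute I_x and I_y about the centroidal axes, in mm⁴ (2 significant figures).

I_x ≈ 4.4 × 10⁶ mm⁴, I_y ≈ 5.3 × 10⁶ mm⁴

Decompose the section into non-overlapping parts with the origin at the bottom-left of its bounding rectangle.
Vertical leg: 14 × 120, A = 1 680 mm², y = 60 mm, Ī = 2 016 000 mm⁴.
Horizontal leg (remainder): 116 × 14, A = 1 624 mm², y = 7 mm, Ī = 26 525 mm⁴.
Centroid: ȳ = ΣA·y / ΣA = 33.95 mm.
Transfer each piece to the centroidal x-axis using Ī + A·d² with d = y − 33.95:
  vertical leg: d = 26.05 mm → contributes +3 156 126 mm⁴
  horizontal leg (remainder): d = -26.95 mm → contributes +1 205 966 mm⁴
Total I = 4 362 093 mm⁴.
For the y-axis: x̄ = 38.95 mm.
Repeating about the centroidal y-axis gives I_y = 5 337 333 mm⁴.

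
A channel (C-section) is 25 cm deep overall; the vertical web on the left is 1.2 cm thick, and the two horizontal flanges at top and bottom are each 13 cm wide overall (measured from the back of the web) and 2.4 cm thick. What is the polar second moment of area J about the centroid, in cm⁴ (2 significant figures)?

J ≈ 1.0 × 10⁴ cm⁴

Treat the section as a set of non-overlapping primitives; coordinates are from the bounding-box lower-left.
Web: 1.2 × 25, A = 30 cm², y = 12.5 cm, Ī = 1 563 cm⁴.
Top flange (beyond web): 11.8 × 2.4, A = 28.32 cm², y = 23.8 cm, Ī = 13.59 cm⁴.
Bottom flange (beyond web): 11.8 × 2.4, A = 28.32 cm², y = 1.2 cm, Ī = 13.59 cm⁴.
By symmetry the centroid is at mid-height, ȳ = 12.5 cm.
Transfer each piece to the centroidal x-axis using Ī + A·d² with d = y − 12.5:
  web: d = 0 cm → contributes +1 563 cm⁴
  top flange (beyond web): d = 11.3 cm → contributes +3 630 cm⁴
  bottom flange (beyond web): d = -11.3 cm → contributes +3 630 cm⁴
Total I = 8 822 cm⁴.
For the y-axis: x̄ = 4.849 cm.
Repeating about the centroidal y-axis gives I_y = 1 489 cm⁴.
Polar second moment: J = I_x + I_y = 10 311 cm⁴.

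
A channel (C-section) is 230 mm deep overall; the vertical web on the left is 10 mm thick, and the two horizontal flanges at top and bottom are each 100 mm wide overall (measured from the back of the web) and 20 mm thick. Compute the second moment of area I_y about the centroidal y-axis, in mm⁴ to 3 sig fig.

Break the section into simple shapes (no overlaps), measuring from the bottom-left corner of the bounding box.
Web: 10 × 230, A = 2 300 mm², x = 5 mm, Ī = 19 167 mm⁴.
Top flange (beyond web): 90 × 20, A = 1 800 mm², x = 55 mm, Ī = 1 215 000 mm⁴.
Bottom flange (beyond web): 90 × 20, A = 1 800 mm², x = 55 mm, Ī = 1 215 000 mm⁴.
Centroid: x̄ = ΣA·x / ΣA = 35.508 mm.
Transfer each piece to the centroidal y-axis using Ī + A·d² with d = x − 35.508:
  web: d = -30.508 mm → contributes +2 159 931 mm⁴
  top flange (beyond web): d = 19.492 mm → contributes +1 898 855 mm⁴
  bottom flange (beyond web): d = 19.492 mm → contributes +1 898 855 mm⁴
Total I = 5 957 641 mm⁴.

I_y ≈ 5.96 × 10⁶ mm⁴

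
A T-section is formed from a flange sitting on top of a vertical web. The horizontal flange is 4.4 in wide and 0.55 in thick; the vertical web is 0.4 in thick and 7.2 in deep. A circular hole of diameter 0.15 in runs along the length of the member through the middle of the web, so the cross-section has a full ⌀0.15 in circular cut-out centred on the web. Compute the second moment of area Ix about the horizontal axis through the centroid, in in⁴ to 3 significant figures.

Treat the section as a set of non-overlapping primitives; coordinates are from the bounding-box lower-left.
Flange: 4.4 × 0.55, A = 2.42 in², y = 7.475 in, Ī = 0.061004 in⁴.
Web: 0.4 × 7.2, A = 2.88 in², y = 3.6 in, Ī = 12.442 in⁴.
Hole (subtracted): ⌀0.15, A = 0.017671 in², y = 3.6 in, Ī = 0.00002485 in⁴.
Centroid: ȳ = ΣA·y / ΣA = 5.3753 in.
Transfer each piece to the horizontal axis through the centroid using Ī + A·d² with d = y − 5.3753:
  flange: d = 2.0997 in → contributes +10.731 in⁴
  web: d = -1.7753 in → contributes +21.518 in⁴
  hole: d = -1.7753 in → contributes −0.055717 in⁴
Total I = 32.193 in⁴.

Ix ≈ 32.2 in⁴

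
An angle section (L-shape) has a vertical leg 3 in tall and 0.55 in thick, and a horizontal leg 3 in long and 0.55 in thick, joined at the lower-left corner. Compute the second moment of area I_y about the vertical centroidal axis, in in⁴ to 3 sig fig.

Decompose the section into non-overlapping parts with the origin at the bottom-left of its bounding rectangle.
Vertical leg: 0.55 × 3, A = 1.65 in², x = 0.275 in, Ī = 0.041594 in⁴.
Horizontal leg (remainder): 2.45 × 0.55, A = 1.3475 in², x = 1.775 in, Ī = 0.67403 in⁴.
Centroid: x̄ = ΣA·x / ΣA = 0.94931 in.
Transfer each piece to the vertical centroidal axis using Ī + A·d² with d = x − 0.94931:
  vertical leg: d = -0.67431 in → contributes +0.79184 in⁴
  horizontal leg (remainder): d = 0.82569 in → contributes +1.5927 in⁴
Total I = 2.3845 in⁴.

I_y ≈ 2.38 in⁴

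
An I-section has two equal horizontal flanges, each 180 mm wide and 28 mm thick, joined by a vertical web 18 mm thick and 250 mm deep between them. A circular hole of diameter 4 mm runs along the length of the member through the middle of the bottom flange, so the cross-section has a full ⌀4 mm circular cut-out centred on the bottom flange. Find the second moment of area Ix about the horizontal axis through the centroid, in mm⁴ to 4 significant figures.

Treat the section as a set of non-overlapping primitives; coordinates are from the bounding-box lower-left.
Bottom flange: 180 × 28, A = 5 040 mm², y = 14 mm, Ī = 329 280 mm⁴.
Web: 18 × 250, A = 4 500 mm², y = 153 mm, Ī = 23 437 500 mm⁴.
Top flange: 180 × 28, A = 5 040 mm², y = 292 mm, Ī = 329 280 mm⁴.
Hole (subtracted): ⌀4, A = 12.5664 mm², y = 14 mm, Ī = 12.5664 mm⁴.
Centroid: ȳ = ΣA·y / ΣA = 153.12 mm.
Transfer each piece to the horizontal axis through the centroid using Ī + A·d² with d = y − 153.12:
  bottom flange: d = -139.12 mm → contributes +97 875 195 mm⁴
  web: d = -0.119906 mm → contributes +23 437 565 mm⁴
  top flange: d = 138.88 mm → contributes +97 539 189 mm⁴
  hole: d = -139.12 mm → contributes −243 226 mm⁴
Total I = 218 608 723 mm⁴.

Ix ≈ 2.186 × 10⁸ mm⁴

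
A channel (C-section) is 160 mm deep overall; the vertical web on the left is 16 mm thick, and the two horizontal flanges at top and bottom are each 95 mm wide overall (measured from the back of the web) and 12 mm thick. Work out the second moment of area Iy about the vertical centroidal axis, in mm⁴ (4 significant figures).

Decompose the section into non-overlapping parts with the origin at the bottom-left of its bounding rectangle.
Web: 16 × 160, A = 2 560 mm², x = 8 mm, Ī = 54613.3 mm⁴.
Top flange (beyond web): 79 × 12, A = 948 mm², x = 55.5 mm, Ī = 493 039 mm⁴.
Bottom flange (beyond web): 79 × 12, A = 948 mm², x = 55.5 mm, Ī = 493 039 mm⁴.
Centroid: x̄ = ΣA·x / ΣA = 28.211 mm.
Transfer each piece to the vertical centroidal axis using Ī + A·d² with d = x − 28.211:
  web: d = -20.211 mm → contributes +1 100 329 mm⁴
  top flange (beyond web): d = 27.289 mm → contributes +1 199 007 mm⁴
  bottom flange (beyond web): d = 27.289 mm → contributes +1 199 007 mm⁴
Total I = 3 498 343 mm⁴.

Iy ≈ 3.498 × 10⁶ mm⁴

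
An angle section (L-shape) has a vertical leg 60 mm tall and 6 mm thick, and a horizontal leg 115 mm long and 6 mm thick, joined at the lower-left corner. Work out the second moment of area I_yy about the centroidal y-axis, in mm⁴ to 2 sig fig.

I_yy ≈ 1.4 × 10⁶ mm⁴

Decompose the section into non-overlapping parts with the origin at the bottom-left of its bounding rectangle.
Vertical leg: 6 × 60, A = 360 mm², x = 3 mm, Ī = 1 080 mm⁴.
Horizontal leg (remainder): 109 × 6, A = 654 mm², x = 60.5 mm, Ī = 647 515 mm⁴.
Centroid: x̄ = ΣA·x / ΣA = 40.09 mm.
Transfer each piece to the centroidal y-axis using Ī + A·d² with d = x − 40.09:
  vertical leg: d = -37.09 mm → contributes +496 208 mm⁴
  horizontal leg (remainder): d = 20.41 mm → contributes +920 062 mm⁴
Total I = 1 416 271 mm⁴.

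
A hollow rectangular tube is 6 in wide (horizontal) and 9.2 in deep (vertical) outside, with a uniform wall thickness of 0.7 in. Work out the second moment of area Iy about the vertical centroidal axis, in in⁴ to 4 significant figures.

Split into non-overlapping primitives; take the origin at the lower-left of the bounding box.
Outer rectangle: 6 × 9.2, A = 55.2 in², x = 3 in, Ī = 165.6 in⁴.
Inner void (subtracted): 4.6 × 7.8, A = 35.88 in², x = 3 in, Ī = 63.2684 in⁴.
By symmetry the centroid is at mid-width, x̄ = 3 in.
All pieces are centred on the vertical centroidal axis, so I = ΣĪ (holes subtracted) = 102.332 in⁴.

Iy ≈ 102.3 in⁴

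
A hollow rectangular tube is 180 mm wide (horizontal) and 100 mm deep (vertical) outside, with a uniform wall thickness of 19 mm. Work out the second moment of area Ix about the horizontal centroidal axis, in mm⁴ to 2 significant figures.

Ix ≈ 1.2 × 10⁷ mm⁴

Decompose the section into non-overlapping parts with the origin at the bottom-left of its bounding rectangle.
Outer rectangle: 180 × 100, A = 18 000 mm², y = 50 mm, Ī = 15 000 000 mm⁴.
Inner void (subtracted): 142 × 62, A = 8 804 mm², y = 50 mm, Ī = 2 820 215 mm⁴.
By symmetry the centroid is at mid-height, ȳ = 50 mm.
All pieces are centred on the horizontal centroidal axis, so I = ΣĪ (holes subtracted) = 12 179 785 mm⁴.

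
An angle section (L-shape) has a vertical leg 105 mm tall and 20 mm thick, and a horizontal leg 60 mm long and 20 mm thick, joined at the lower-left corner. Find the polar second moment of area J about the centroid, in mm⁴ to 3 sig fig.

J ≈ 3.70 × 10⁶ mm⁴

Split into non-overlapping primitives; take the origin at the lower-left of the bounding box.
Vertical leg: 20 × 105, A = 2 100 mm², y = 52.5 mm, Ī = 1 929 375 mm⁴.
Horizontal leg (remainder): 40 × 20, A = 800 mm², y = 10 mm, Ī = 26 667 mm⁴.
Centroid: ȳ = ΣA·y / ΣA = 40.776 mm.
Transfer each piece to the centroidal x-axis using Ī + A·d² with d = y − 40.776:
  vertical leg: d = 11.724 mm → contributes +2 218 031 mm⁴
  horizontal leg (remainder): d = -30.776 mm → contributes +784 390 mm⁴
Total I = 3 002 421 mm⁴.
For the y-axis: x̄ = 18.276 mm.
Repeating about the centroidal y-axis gives I_y = 698 046 mm⁴.
Polar second moment: J = I_x + I_y = 3 700 467 mm⁴.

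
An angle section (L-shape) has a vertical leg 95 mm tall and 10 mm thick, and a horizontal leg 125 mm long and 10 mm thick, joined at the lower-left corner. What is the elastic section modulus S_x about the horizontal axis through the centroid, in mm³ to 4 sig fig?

Decompose the section into non-overlapping parts with the origin at the bottom-left of its bounding rectangle.
Vertical leg: 10 × 95, A = 950 mm², y = 47.5 mm, Ī = 714 479 mm⁴.
Horizontal leg (remainder): 115 × 10, A = 1 150 mm², y = 5 mm, Ī = 9583.33 mm⁴.
Centroid: ȳ = ΣA·y / ΣA = 24.2262 mm.
Transfer each piece to the horizontal axis through the centroid using Ī + A·d² with d = y − 24.2262:
  vertical leg: d = 23.2738 mm → contributes +1 229 066 mm⁴
  horizontal leg (remainder): d = -19.2262 mm → contributes +434 677 mm⁴
Total I = 1 663 743 mm⁴.
Extreme fibre distance c = 70.7738 mm; S = I/c = 23507.9 mm³.

S_x ≈ 2.351 × 10⁴ mm³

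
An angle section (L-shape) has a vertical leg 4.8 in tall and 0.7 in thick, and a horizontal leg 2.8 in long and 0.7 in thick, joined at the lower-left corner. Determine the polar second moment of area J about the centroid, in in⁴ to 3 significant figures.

Treat the section as a set of non-overlapping primitives; coordinates are from the bounding-box lower-left.
Vertical leg: 0.7 × 4.8, A = 3.36 in², y = 2.4 in, Ī = 6.4512 in⁴.
Horizontal leg (remainder): 2.1 × 0.7, A = 1.47 in², y = 0.35 in, Ī = 0.060025 in⁴.
Centroid: ȳ = ΣA·y / ΣA = 1.7761 in.
Transfer each piece to the centroidal x-axis using Ī + A·d² with d = y − 1.7761:
  vertical leg: d = 0.62391 in → contributes +7.7591 in⁴
  horizontal leg (remainder): d = -1.4261 in → contributes +3.0496 in⁴
Total I = 10.809 in⁴.
For the y-axis: x̄ = 0.77609 in.
Repeating about the centroidal y-axis gives I_y = 2.6817 in⁴.
Polar second moment: J = I_x + I_y = 13.49 in⁴.

J ≈ 13.5 in⁴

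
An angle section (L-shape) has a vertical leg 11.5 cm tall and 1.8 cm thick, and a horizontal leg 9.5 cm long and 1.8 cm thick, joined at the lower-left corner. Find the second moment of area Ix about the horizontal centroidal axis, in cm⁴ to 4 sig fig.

Split into non-overlapping primitives; take the origin at the lower-left of the bounding box.
Vertical leg: 1.8 × 11.5, A = 20.7 cm², y = 5.75 cm, Ī = 228.131 cm⁴.
Horizontal leg (remainder): 7.7 × 1.8, A = 13.86 cm², y = 0.9 cm, Ī = 3.7422 cm⁴.
Centroid: ȳ = ΣA·y / ΣA = 3.80495 cm.
Transfer each piece to the horizontal centroidal axis using Ī + A·d² with d = y − 3.80495:
  vertical leg: d = 1.94505 cm → contributes +306.444 cm⁴
  horizontal leg (remainder): d = -2.90495 cm → contributes +120.703 cm⁴
Total I = 427.147 cm⁴.

Ix ≈ 427.1 cm⁴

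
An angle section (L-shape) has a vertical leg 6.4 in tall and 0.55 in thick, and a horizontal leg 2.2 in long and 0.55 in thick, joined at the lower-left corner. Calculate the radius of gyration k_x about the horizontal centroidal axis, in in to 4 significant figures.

k_x ≈ 2.028 in

Split into non-overlapping primitives; take the origin at the lower-left of the bounding box.
Vertical leg: 0.55 × 6.4, A = 3.52 in², y = 3.2 in, Ī = 12.0149 in⁴.
Horizontal leg (remainder): 1.65 × 0.55, A = 0.9075 in², y = 0.275 in, Ī = 0.0228766 in⁴.
Centroid: ȳ = ΣA·y / ΣA = 2.60047 in.
Transfer each piece to the horizontal centroidal axis using Ī + A·d² with d = y − 2.60047:
  vertical leg: d = 0.599534 in → contributes +13.2802 in⁴
  horizontal leg (remainder): d = -2.32547 in → contributes +4.93045 in⁴
Total I = 18.2106 in⁴.
Radius of gyration: k = √(I/A) = √(18.2106 / 4.4275) = 2.02807 in.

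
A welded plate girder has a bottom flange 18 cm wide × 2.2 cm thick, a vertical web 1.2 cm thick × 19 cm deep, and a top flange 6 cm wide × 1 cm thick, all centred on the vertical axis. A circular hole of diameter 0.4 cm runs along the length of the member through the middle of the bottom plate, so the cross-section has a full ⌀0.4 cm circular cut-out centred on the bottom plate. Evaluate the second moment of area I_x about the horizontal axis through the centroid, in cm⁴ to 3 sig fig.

Break the section into simple shapes (no overlaps), measuring from the bottom-left corner of the bounding box.
Bottom plate: 18 × 2.2, A = 39.6 cm², y = 1.1 cm, Ī = 15.972 cm⁴.
Web plate: 1.2 × 19, A = 22.8 cm², y = 11.7 cm, Ī = 685.9 cm⁴.
Top plate: 6 × 1, A = 6 cm², y = 21.7 cm, Ī = 0.5 cm⁴.
Hole (subtracted): ⌀0.4, A = 0.12566 cm², y = 1.1 cm, Ī = 0.0012566 cm⁴.
Centroid: ȳ = ΣA·y / ΣA = 6.4502 cm.
Transfer each piece to the horizontal axis through the centroid using Ī + A·d² with d = y − 6.4502:
  bottom plate: d = -5.3502 cm → contributes +1149.5 cm⁴
  web plate: d = 5.2498 cm → contributes +1314.3 cm⁴
  top plate: d = 15.25 cm → contributes +1395.8 cm⁴
  hole: d = -5.3502 cm → contributes −3.5983 cm⁴
Total I = 3 856 cm⁴.

I_x ≈ 3860 cm⁴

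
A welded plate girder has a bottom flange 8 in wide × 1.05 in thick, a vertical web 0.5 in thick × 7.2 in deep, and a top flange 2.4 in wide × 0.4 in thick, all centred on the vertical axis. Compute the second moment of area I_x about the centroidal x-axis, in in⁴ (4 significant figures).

Treat the section as a set of non-overlapping primitives; coordinates are from the bounding-box lower-left.
Bottom plate: 8 × 1.05, A = 8.4 in², y = 0.525 in, Ī = 0.77175 in⁴.
Web plate: 0.5 × 7.2, A = 3.6 in², y = 4.65 in, Ī = 15.552 in⁴.
Top plate: 2.4 × 0.4, A = 0.96 in², y = 8.45 in, Ī = 0.0128 in⁴.
Centroid: ȳ = ΣA·y / ΣA = 2.25787 in.
Transfer each piece to the centroidal x-axis using Ī + A·d² with d = y − 2.25787:
  bottom plate: d = -1.73287 in → contributes +25.9956 in⁴
  web plate: d = 2.39213 in → contributes +36.1522 in⁴
  top plate: d = 6.19213 in → contributes +36.8216 in⁴
Total I = 98.9694 in⁴.

I_x ≈ 98.97 in⁴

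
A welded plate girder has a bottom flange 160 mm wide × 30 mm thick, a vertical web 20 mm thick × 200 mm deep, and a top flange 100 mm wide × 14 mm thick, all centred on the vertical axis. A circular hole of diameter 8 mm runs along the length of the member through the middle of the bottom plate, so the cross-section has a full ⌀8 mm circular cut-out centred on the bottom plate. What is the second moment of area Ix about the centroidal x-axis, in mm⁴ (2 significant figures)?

Ix ≈ 7.7 × 10⁷ mm⁴

Split into non-overlapping primitives; take the origin at the lower-left of the bounding box.
Bottom plate: 160 × 30, A = 4 800 mm², y = 15 mm, Ī = 360 000 mm⁴.
Web plate: 20 × 200, A = 4 000 mm², y = 130 mm, Ī = 13 333 333 mm⁴.
Top plate: 100 × 14, A = 1 400 mm², y = 237 mm, Ī = 22 867 mm⁴.
Hole (subtracted): ⌀8, A = 50.27 mm², y = 15 mm, Ī = 201.1 mm⁴.
Centroid: ȳ = ΣA·y / ΣA = 90.94 mm.
Transfer each piece to the centroidal x-axis using Ī + A·d² with d = y − 90.94:
  bottom plate: d = -75.94 mm → contributes +28 043 136 mm⁴
  web plate: d = 39.06 mm → contributes +19 435 170 mm⁴
  top plate: d = 146.1 mm → contributes +29 888 625 mm⁴
  hole: d = -75.94 mm → contributes −290 098 mm⁴
Total I = 77 076 832 mm⁴.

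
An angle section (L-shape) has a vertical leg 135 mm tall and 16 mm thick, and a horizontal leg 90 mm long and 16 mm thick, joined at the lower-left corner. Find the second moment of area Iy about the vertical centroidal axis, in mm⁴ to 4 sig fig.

Iy ≈ 2.135 × 10⁶ mm⁴

Treat the section as a set of non-overlapping primitives; coordinates are from the bounding-box lower-left.
Vertical leg: 16 × 135, A = 2 160 mm², x = 8 mm, Ī = 46 080 mm⁴.
Horizontal leg (remainder): 74 × 16, A = 1 184 mm², x = 53 mm, Ī = 540 299 mm⁴.
Centroid: x̄ = ΣA·x / ΣA = 23.933 mm.
Transfer each piece to the vertical centroidal axis using Ī + A·d² with d = x − 23.933:
  vertical leg: d = -15.933 mm → contributes +594 420 mm⁴
  horizontal leg (remainder): d = 29.067 mm → contributes +1 540 648 mm⁴
Total I = 2 135 068 mm⁴.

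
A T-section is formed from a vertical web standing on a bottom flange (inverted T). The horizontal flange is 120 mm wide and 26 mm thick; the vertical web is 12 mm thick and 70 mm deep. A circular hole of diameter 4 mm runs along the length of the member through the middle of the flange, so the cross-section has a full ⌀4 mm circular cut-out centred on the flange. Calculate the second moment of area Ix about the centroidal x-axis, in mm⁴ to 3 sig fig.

Ix ≈ 2.04 × 10⁶ mm⁴

Decompose the section into non-overlapping parts with the origin at the bottom-left of its bounding rectangle.
Flange: 120 × 26, A = 3 120 mm², y = 13 mm, Ī = 175 760 mm⁴.
Web: 12 × 70, A = 840 mm², y = 61 mm, Ī = 343 000 mm⁴.
Hole (subtracted): ⌀4, A = 12.566 mm², y = 13 mm, Ī = 12.566 mm⁴.
Centroid: ȳ = ΣA·y / ΣA = 23.214 mm.
Transfer each piece to the centroidal x-axis using Ī + A·d² with d = y − 23.214:
  flange: d = -10.214 mm → contributes +501 271 mm⁴
  web: d = 37.786 mm → contributes +1 542 322 mm⁴
  hole: d = -10.214 mm → contributes −1323.6 mm⁴
Total I = 2 042 270 mm⁴.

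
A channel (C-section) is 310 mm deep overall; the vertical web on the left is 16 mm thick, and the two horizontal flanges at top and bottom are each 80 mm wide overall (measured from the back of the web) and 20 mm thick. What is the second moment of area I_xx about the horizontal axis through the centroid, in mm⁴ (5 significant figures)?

Split into non-overlapping primitives; take the origin at the lower-left of the bounding box.
Web: 16 × 310, A = 4 960 mm², y = 155 mm, Ī = 39 721 333 mm⁴.
Top flange (beyond web): 64 × 20, A = 1 280 mm², y = 300 mm, Ī = 42666.67 mm⁴.
Bottom flange (beyond web): 64 × 20, A = 1 280 mm², y = 10 mm, Ī = 42666.67 mm⁴.
By symmetry the centroid is at mid-height, ȳ = 155 mm.
Transfer each piece to the horizontal axis through the centroid using Ī + A·d² with d = y − 155:
  web: d = 0 mm → contributes +39 721 333 mm⁴
  top flange (beyond web): d = 145 mm → contributes +26 954 667 mm⁴
  bottom flange (beyond web): d = -145 mm → contributes +26 954 667 mm⁴
Total I = 93 630 667 mm⁴.

I_xx ≈ 9.3631 × 10⁷ mm⁴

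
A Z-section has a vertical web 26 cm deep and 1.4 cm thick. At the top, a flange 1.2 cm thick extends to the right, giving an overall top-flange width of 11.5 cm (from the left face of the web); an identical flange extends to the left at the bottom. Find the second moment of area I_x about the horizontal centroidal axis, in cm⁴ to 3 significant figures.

I_x ≈ 5780 cm⁴

Decompose the section into non-overlapping parts with the origin at the bottom-left of its bounding rectangle.
Web: 1.4 × 26, A = 36.4 cm², y = 13 cm, Ī = 2050.5 cm⁴.
Top flange (beyond web): 10.1 × 1.2, A = 12.12 cm², y = 25.4 cm, Ī = 1.4544 cm⁴.
Bottom flange (beyond web): 10.1 × 1.2, A = 12.12 cm², y = 0.6 cm, Ī = 1.4544 cm⁴.
Centroid: ȳ = ΣA·y / ΣA = 13 cm.
Transfer each piece to the horizontal centroidal axis using Ī + A·d² with d = y − 13:
  web: d = 0 cm → contributes +2050.5 cm⁴
  top flange (beyond web): d = 12.4 cm → contributes +1 865 cm⁴
  bottom flange (beyond web): d = -12.4 cm → contributes +1 865 cm⁴
Total I = 5780.6 cm⁴.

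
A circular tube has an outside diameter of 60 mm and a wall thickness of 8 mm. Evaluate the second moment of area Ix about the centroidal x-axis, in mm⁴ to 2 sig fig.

Treat the section as a set of non-overlapping primitives; coordinates are from the bounding-box lower-left.
Outer circle: ⌀60, A = 2 827 mm², y = 30 mm, Ī = 636 173 mm⁴.
Bore (subtracted): ⌀44, A = 1 521 mm², y = 30 mm, Ī = 183 984 mm⁴.
By symmetry the centroid is at mid-height, ȳ = 30 mm.
All pieces are centred on the centroidal x-axis, so I = ΣĪ (holes subtracted) = 452 188 mm⁴.

Ix ≈ 4.5 × 10⁵ mm⁴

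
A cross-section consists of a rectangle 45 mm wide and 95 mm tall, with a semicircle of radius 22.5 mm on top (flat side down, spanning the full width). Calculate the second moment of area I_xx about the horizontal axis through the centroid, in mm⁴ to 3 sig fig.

Decompose the section into non-overlapping parts with the origin at the bottom-left of its bounding rectangle.
Rectangular body: 45 × 95, A = 4 275 mm², y = 47.5 mm, Ī = 3 215 156 mm⁴.
Semicircular cap: semicircle r = 22.5, A = 795.22 mm², y = 104.55 mm, Ī = 28 130 mm⁴.
Centroid: ȳ = ΣA·y / ΣA = 56.448 mm.
Transfer each piece to the horizontal axis through the centroid using Ī + A·d² with d = y − 56.448:
  rectangular body: d = -8.9476 mm → contributes +3 557 414 mm⁴
  semicircular cap: d = 48.102 mm → contributes +1 868 075 mm⁴
Total I = 5 425 489 mm⁴.

I_xx ≈ 5.43 × 10⁶ mm⁴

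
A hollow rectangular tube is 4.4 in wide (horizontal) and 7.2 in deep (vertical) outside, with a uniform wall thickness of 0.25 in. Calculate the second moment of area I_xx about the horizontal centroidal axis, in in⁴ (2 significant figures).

Break the section into simple shapes (no overlaps), measuring from the bottom-left corner of the bounding box.
Outer rectangle: 4.4 × 7.2, A = 31.68 in², y = 3.6 in, Ī = 136.9 in⁴.
Inner void (subtracted): 3.9 × 6.7, A = 26.13 in², y = 3.6 in, Ī = 97.75 in⁴.
By symmetry the centroid is at mid-height, ȳ = 3.6 in.
All pieces are centred on the horizontal centroidal axis, so I = ΣĪ (holes subtracted) = 39.11 in⁴.

I_xx ≈ 39 in⁴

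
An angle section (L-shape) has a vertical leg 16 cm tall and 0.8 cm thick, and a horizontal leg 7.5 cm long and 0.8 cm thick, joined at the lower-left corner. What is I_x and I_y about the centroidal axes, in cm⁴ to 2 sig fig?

I_x ≈ 490 cm⁴, I_y ≈ 74 cm⁴

Split into non-overlapping primitives; take the origin at the lower-left of the bounding box.
Vertical leg: 0.8 × 16, A = 12.8 cm², y = 8 cm, Ī = 273.1 cm⁴.
Horizontal leg (remainder): 6.7 × 0.8, A = 5.36 cm², y = 0.4 cm, Ī = 0.2859 cm⁴.
Centroid: ȳ = ΣA·y / ΣA = 5.757 cm.
Transfer each piece to the centroidal x-axis using Ī + A·d² with d = y − 5.757:
  vertical leg: d = 2.243 cm → contributes +337.5 cm⁴
  horizontal leg (remainder): d = -5.357 cm → contributes +154.1 cm⁴
Total I = 491.6 cm⁴.
For the y-axis: x̄ = 1.507 cm.
Repeating about the centroidal y-axis gives I_y = 73.86 cm⁴.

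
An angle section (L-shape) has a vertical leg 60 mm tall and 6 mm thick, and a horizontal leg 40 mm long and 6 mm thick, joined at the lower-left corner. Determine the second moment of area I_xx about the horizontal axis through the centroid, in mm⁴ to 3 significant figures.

I_xx ≈ 2.04 × 10⁵ mm⁴

Split into non-overlapping primitives; take the origin at the lower-left of the bounding box.
Vertical leg: 6 × 60, A = 360 mm², y = 30 mm, Ī = 108 000 mm⁴.
Horizontal leg (remainder): 34 × 6, A = 204 mm², y = 3 mm, Ī = 612 mm⁴.
Centroid: ȳ = ΣA·y / ΣA = 20.234 mm.
Transfer each piece to the horizontal axis through the centroid using Ī + A·d² with d = y − 20.234:
  vertical leg: d = 9.766 mm → contributes +142 335 mm⁴
  horizontal leg (remainder): d = -17.234 mm → contributes +61 202 mm⁴
Total I = 203 537 mm⁴.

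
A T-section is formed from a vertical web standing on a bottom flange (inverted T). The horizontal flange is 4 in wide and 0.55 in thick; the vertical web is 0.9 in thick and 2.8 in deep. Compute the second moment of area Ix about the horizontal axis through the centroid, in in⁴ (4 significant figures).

Ix ≈ 4.997 in⁴

Decompose the section into non-overlapping parts with the origin at the bottom-left of its bounding rectangle.
Flange: 4 × 0.55, A = 2.2 in², y = 0.275 in, Ī = 0.0554583 in⁴.
Web: 0.9 × 2.8, A = 2.52 in², y = 1.95 in, Ī = 1.6464 in⁴.
Centroid: ȳ = ΣA·y / ΣA = 1.16928 in.
Transfer each piece to the horizontal axis through the centroid using Ī + A·d² with d = y − 1.16928:
  flange: d = -0.89428 in → contributes +1.81488 in⁴
  web: d = 0.78072 in → contributes +3.1824 in⁴
Total I = 4.99728 in⁴.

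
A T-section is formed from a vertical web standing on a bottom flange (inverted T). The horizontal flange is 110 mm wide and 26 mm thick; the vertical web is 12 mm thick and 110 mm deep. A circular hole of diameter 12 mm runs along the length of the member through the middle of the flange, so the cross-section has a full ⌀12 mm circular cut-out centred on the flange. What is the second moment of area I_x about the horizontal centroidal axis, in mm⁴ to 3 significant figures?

I_x ≈ 5.61 × 10⁶ mm⁴

Decompose the section into non-overlapping parts with the origin at the bottom-left of its bounding rectangle.
Flange: 110 × 26, A = 2 860 mm², y = 13 mm, Ī = 161 113 mm⁴.
Web: 12 × 110, A = 1 320 mm², y = 81 mm, Ī = 1 331 000 mm⁴.
Hole (subtracted): ⌀12, A = 113.1 mm², y = 13 mm, Ī = 1017.9 mm⁴.
Centroid: ȳ = ΣA·y / ΣA = 35.071 mm.
Transfer each piece to the horizontal centroidal axis using Ī + A·d² with d = y − 35.071:
  flange: d = -22.071 mm → contributes +1 554 283 mm⁴
  web: d = 45.929 mm → contributes +4 115 523 mm⁴
  hole: d = -22.071 mm → contributes −56 110 mm⁴
Total I = 5 613 696 mm⁴.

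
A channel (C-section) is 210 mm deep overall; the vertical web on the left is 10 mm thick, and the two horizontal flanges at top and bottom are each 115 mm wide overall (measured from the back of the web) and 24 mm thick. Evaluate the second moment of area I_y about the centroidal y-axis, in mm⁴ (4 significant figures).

Decompose the section into non-overlapping parts with the origin at the bottom-left of its bounding rectangle.
Web: 10 × 210, A = 2 100 mm², x = 5 mm, Ī = 17 500 mm⁴.
Top flange (beyond web): 105 × 24, A = 2 520 mm², x = 62.5 mm, Ī = 2 315 250 mm⁴.
Bottom flange (beyond web): 105 × 24, A = 2 520 mm², x = 62.5 mm, Ī = 2 315 250 mm⁴.
Centroid: x̄ = ΣA·x / ΣA = 45.5882 mm.
Transfer each piece to the centroidal y-axis using Ī + A·d² with d = x − 45.5882:
  web: d = -40.5882 mm → contributes +3 477 050 mm⁴
  top flange (beyond web): d = 16.9118 mm → contributes +3 035 990 mm⁴
  bottom flange (beyond web): d = 16.9118 mm → contributes +3 035 990 mm⁴
Total I = 9 549 029 mm⁴.

I_y ≈ 9.549 × 10⁶ mm⁴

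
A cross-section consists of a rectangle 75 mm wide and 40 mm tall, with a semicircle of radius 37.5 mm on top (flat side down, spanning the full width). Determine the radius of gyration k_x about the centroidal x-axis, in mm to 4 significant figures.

k_x ≈ 20.82 mm

Treat the section as a set of non-overlapping primitives; coordinates are from the bounding-box lower-left.
Rectangular body: 75 × 40, A = 3 000 mm², y = 20 mm, Ī = 400 000 mm⁴.
Semicircular cap: semicircle r = 37.5, A = 2208.93 mm², y = 55.9155 mm, Ī = 217 049 mm⁴.
Centroid: ȳ = ΣA·y / ΣA = 35.2305 mm.
Transfer each piece to the centroidal x-axis using Ī + A·d² with d = y − 35.2305:
  rectangular body: d = -15.2305 mm → contributes +1 095 909 mm⁴
  semicircular cap: d = 20.6849 mm → contributes +1 162 178 mm⁴
Total I = 2 258 087 mm⁴.
Radius of gyration: k = √(I/A) = √(2 258 087 / 5208.93) = 20.8207 mm.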